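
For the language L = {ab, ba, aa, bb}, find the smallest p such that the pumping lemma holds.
p = 3

For a finite language L, the pumping lemma holds vacuously if p > max|s| for s ∈ L.

The longest string in L = {ab, ba, aa, bb} has length 2.
If p = 3, then no string s ∈ L has |s| ≥ p, so the condition is vacuously true.

The minimum pumping length is p = 3.

Why no smaller p works: for any p ≤ 2, the longest string s ∈ L has |s| = 2 ≥ p, so it would
have to be pumpable; but pumping up (i = 2, 3, ...) produces ever longer strings, which cannot all lie in the
finite language L. So the pumping property fails for every p ≤ 2.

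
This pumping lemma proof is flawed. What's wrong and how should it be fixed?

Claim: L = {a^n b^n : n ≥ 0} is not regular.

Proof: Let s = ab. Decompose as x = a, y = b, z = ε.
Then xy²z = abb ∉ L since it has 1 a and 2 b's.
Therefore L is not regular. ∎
Error: The string s = ab might be shorter than the pumping length p.

Correction: Choose s = a^p b^p to ensure |s| ≥ p. Also, the decomposition is wrong: with |xy| ≤ p, y cannot include b's when s starts with p a's.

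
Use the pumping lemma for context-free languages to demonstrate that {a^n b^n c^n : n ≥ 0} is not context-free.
Assume for contradiction that L is context-free, and let p ≥ 1 be the pumping length given by the pumping lemma for CFLs.
Choose s = a^p b^p c^p. Then s ∈ L and |s| = 3p ≥ p.
By the CFL pumping lemma, s = uvxyz for some u, v, x, y, z with |vxy| ≤ p, |vy| ≥ 1, and uv^i xy^i z ∈ L for every i ≥ 0.

Because |vxy| ≤ p, the window vxy cannot contain both an a and a c: any substring of s containing both must include the entire block b^p plus at least one a and one c, so it has length ≥ p + 2 > p.
Hence at least one of the letters a, c does not occur in vy at all.

Take i = 0: the string uxz is obtained from s by deleting |vy| ≥ 1 symbols, so |uxz| = 3p − |vy| < 3p.
But the letter (a or c) that does not occur in vy still occurs exactly p times in uxz. Every string of L with exactly p copies of some letter is a^p b^p c^p, of length 3p. Since |uxz| < 3p, uxz ∉ L.

This contradicts the CFL pumping lemma, which requires uv^i xy^i z ∈ L for all i ≥ 0.
Hence L = {a^n b^n c^n : n ≥ 0} is not context-free. ∎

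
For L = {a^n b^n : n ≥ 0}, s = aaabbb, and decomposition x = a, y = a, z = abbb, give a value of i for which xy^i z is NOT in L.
i = 0

xy⁰z = a · ε · abbb = aabbb; aabbb has 2 a's and 3 b's; 2 ≠ 3, so it is not in L.
(Other choices also work, e.g. i = 2, 3; only i = 1 is guaranteed to stay in L since xy¹z = s.)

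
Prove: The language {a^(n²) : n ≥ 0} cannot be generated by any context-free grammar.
Assume for contradiction that L is context-free, and let p ≥ 1 be the pumping length given by the pumping lemma for CFLs.
Choose s = a^(p²). Then s ∈ L and |s| = p² ≥ p.
By the CFL pumping lemma, s = uvxyz for some u, v, x, y, z with |vxy| ≤ p, |vy| ≥ 1, and uv^i xy^i z ∈ L for every i ≥ 0.
All symbols are a's, so only lengths matter: let k = |vy|, with 1 ≤ k ≤ |vxy| ≤ p.

Take i = 2: |uv²xy²z| = p² + k, and p² < p² + k ≤ p² + p < (p + 1)².
So the length lies strictly between consecutive squares and is not a perfect square; uv²xy²z ∉ L.

This contradicts the CFL pumping lemma, which requires uv^i xy^i z ∈ L for all i ≥ 0.
Hence L = {a^(n²) : n ≥ 0} is not context-free. ∎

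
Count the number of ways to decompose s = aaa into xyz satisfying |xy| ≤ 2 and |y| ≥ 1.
3

For s = 'aaa' with pumping length p = 2:

Constraints: |xy| ≤ 2, |y| > 0

Valid decompositions (|xy| ≤ p, |y| ≥ 1):
  • x='', y='a', z='aa'
  • x='a', y='a', z='a'
  • x='', y='aa', z='a'

Total count: 3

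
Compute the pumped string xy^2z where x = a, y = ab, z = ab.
aababab

Given x = 'a', y = 'ab', z = 'ab' and i = 2:

xy^2z = x + y·y·...·y (2 times) + z
       = 'a' + 'ab'^2 + 'ab'
       = 'a' + 'abab' + 'ab'
       = 'aababab'

The pumped string is 'aababab' with length 7.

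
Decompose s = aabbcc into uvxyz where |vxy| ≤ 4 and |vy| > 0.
u='a', v='a', x='bb', y='c', z='c'

For s = aabbcc with pumping length p = 4:

One valid decomposition:
- u = 'a'
- v = 'a'
- x = 'bb'
- y = 'c'
- z = 'c'

Verification:
- uvxyz = 'a' + 'a' + 'bb' + 'c' + 'c' = aabbcc ✓
- |vxy| = |'abbc'| = 4 ≤ 4 ✓
- |vy| = |'ac'| = 2 > 0 ✓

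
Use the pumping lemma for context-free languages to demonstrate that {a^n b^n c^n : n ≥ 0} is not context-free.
Assume for contradiction that L is context-free, and let p ≥ 1 be the pumping length given by the pumping lemma for CFLs.
Choose s = a^p b^p c^p. Then s ∈ L and |s| = 3p ≥ p.
By the CFL pumping lemma, s = uvxyz for some u, v, x, y, z with |vxy| ≤ p, |vy| ≥ 1, and uv^i xy^i z ∈ L for every i ≥ 0.

Because |vxy| ≤ p, the window vxy cannot contain both an a and a c: any substring of s containing both must include the entire block b^p plus at least one a and one c, so it has length ≥ p + 2 > p.
Hence at least one of the letters a, c does not occur in vy at all.

Take i = 0: the string uxz is obtained from s by deleting |vy| ≥ 1 symbols, so |uxz| = 3p − |vy| < 3p.
But the letter (a or c) that does not occur in vy still occurs exactly p times in uxz. Every string of L with exactly p copies of some letter is a^p b^p c^p, of length 3p. Since |uxz| < 3p, uxz ∉ L.

This contradicts the CFL pumping lemma, which requires uv^i xy^i z ∈ L for all i ≥ 0.
Hence L = {a^n b^n c^n : n ≥ 0} is not context-free. ∎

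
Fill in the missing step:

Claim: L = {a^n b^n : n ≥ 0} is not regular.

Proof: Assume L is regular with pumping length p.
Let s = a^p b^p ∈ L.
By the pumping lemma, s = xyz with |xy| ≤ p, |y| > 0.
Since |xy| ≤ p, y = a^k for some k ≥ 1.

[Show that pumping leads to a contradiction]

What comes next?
Consider xy²z = a^(p+k) b^p.

Since k ≥ 1, we have p + k > p.
So xy²z has more a's than b's: (p+k) a's vs p b's.
This means xy²z ∉ L because a^n b^n requires equal counts.

This contradicts the pumping lemma which states xy²z ∈ L.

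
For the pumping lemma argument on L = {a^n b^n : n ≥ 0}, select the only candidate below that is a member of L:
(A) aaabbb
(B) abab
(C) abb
(A) aaabbb

The pumping lemma is applied to a string s that lies in L, so first check membership of each option:
- (A) aaabbb = a^3 b^3 has equal counts (3 = 3), so it is in L ✓
- (B) abab has an a after a b, so it is not of the form a^n b^n and is not in L ✗
- (C) abb has 1 a's and 2 b's; 1 ≠ 2, so it is not in L ✗

Only (A) aaabbb is in L, so it is the only candidate that could play the role of s.
(In a complete proof one picks s in terms of the pumping length p so that |s| ≥ p is guaranteed; a fixed string like aaabbb illustrates the shape of such an s.)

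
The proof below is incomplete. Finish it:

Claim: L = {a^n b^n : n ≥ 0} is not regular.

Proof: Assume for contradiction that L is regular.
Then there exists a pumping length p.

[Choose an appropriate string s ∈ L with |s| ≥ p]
s = a^p b^p

This string is in L (has equal a's and b's) and has length 2p ≥ p.
Any decomposition xyz with |xy| ≤ p means y consists only of a's,
so pumping will unbalance the counts.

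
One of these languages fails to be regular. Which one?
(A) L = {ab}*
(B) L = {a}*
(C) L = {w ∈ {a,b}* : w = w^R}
(C) {w ∈ {a,b}* : w = w^R}

(C) L = {w ∈ {a,b}* : w = w^R} is NOT regular.

The pumping lemma can be used to prove this:
After pumping, the string is no longer symmetric

The other languages are regular because they can be recognized by finite automata.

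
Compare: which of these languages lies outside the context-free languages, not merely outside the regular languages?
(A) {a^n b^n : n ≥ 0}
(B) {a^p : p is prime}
(B) {a^p : p is prime}

(B) {a^p : p is prime} requires the CFL pumping lemma.

- {a^n b^n : n ≥ 0} is context-free (but not regular)
  • Can be shown non-regular with the regular pumping lemma
  • After pumping, the number of a's and b's become unequal

- {a^p : p is prime} is NOT context-free
  • Requires the CFL pumping lemma to prove
  • The CFL pumping lemma also fails because prime gaps are unbounded

The CFL pumping lemma is "stronger" in that it can prove non-membership
in the larger class of context-free languages.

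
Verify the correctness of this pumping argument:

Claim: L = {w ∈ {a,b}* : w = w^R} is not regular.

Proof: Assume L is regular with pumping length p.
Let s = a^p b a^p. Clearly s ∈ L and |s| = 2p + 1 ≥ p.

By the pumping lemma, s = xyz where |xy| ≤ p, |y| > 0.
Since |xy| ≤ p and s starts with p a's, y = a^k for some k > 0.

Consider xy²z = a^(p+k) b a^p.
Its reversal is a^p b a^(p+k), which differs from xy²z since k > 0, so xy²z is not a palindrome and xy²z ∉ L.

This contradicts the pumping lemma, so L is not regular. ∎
The proof is correct.

This proof is valid because:
1. s = a^p b a^p is in L and is chosen in terms of p, so |s| ≥ p holds for every p
2. The decomposition analysis is correct: |xy| ≤ p forces y to lie inside the leading a's
3. The contradiction is valid: a^(p+k) b a^p has more a's before the b than after it, so it is not a palindrome
4. The conclusion follows logically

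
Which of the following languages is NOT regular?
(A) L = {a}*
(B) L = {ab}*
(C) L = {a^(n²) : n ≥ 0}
(C) {a^(n²) : n ≥ 0}

(C) L = {a^(n²) : n ≥ 0} is NOT regular.

The pumping lemma can be used to prove this:
After pumping, length is no longer a perfect square

The other languages are regular because they can be recognized by finite automata.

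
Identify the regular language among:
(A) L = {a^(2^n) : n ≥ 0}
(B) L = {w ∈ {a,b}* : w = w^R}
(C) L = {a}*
(C) {a}*

(C) L = {a}* is regular.

This can be recognized by a finite automaton (DFA/NFA).
Regular expressions like {a}* define regular languages.

The other choices are not regular:
- {w ∈ {a,b}* : w = w^R}: After pumping, the string is no longer symmetric
- {a^(2^n) : n ≥ 0}: After pumping, length is no longer a power of 2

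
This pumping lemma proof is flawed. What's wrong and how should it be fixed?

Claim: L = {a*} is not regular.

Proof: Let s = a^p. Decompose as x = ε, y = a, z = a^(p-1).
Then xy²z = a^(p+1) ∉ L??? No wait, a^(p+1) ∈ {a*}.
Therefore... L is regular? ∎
Error: The proof attempts to show a*  is not regular, but a* IS regular!

Correction: a* is a regular language (recognized by a simple DFA with one accepting state and self-loop on 'a'). The pumping lemma can only prove non-regularity, not regularity. For regular languages, pumping always works.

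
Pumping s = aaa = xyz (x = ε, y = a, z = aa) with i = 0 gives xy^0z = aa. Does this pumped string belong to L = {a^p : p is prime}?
Yes

xy⁰z = ε · ε · aa = aa.
aa has length 2, which is prime, so it is in L.
(A single pumped string landing in L is not a contradiction by itself; a non-regularity proof needs some i for which xy^i z ∉ L, for every admissible decomposition.)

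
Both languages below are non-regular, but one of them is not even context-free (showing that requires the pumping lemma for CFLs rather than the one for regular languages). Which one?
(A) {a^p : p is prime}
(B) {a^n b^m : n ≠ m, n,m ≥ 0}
(A) {a^p : p is prime}

(A) {a^p : p is prime} requires the CFL pumping lemma.

- {a^n b^m : n ≠ m, n,m ≥ 0} is context-free (but not regular)
  • Can be shown non-regular with the regular pumping lemma
  • After pumping a's, we can make n = m

- {a^p : p is prime} is NOT context-free
  • Requires the CFL pumping lemma to prove
  • The CFL pumping lemma also fails because prime gaps are unbounded

The CFL pumping lemma is "stronger" in that it can prove non-membership
in the larger class of context-free languages.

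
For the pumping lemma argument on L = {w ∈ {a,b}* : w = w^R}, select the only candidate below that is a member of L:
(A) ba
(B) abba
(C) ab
(B) abba

The pumping lemma is applied to a string s that lies in L, so first check membership of each option:
- (A) ba reversed is ab ≠ ba, so it is not a palindrome and is not in L ✗
- (B) abba reversed is abba, the same string, so it is a palindrome and is in L ✓
- (C) ab reversed is ba ≠ ab, so it is not a palindrome and is not in L ✗

Only (B) abba is in L, so it is the only candidate that could play the role of s.
(In a complete proof one picks s in terms of the pumping length p so that |s| ≥ p is guaranteed; a fixed string like abba illustrates the shape of such an s.)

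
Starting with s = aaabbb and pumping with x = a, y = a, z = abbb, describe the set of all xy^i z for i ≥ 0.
{xy^i z : i ≥ 0} = {a^(2+i) b^3 : i ≥ 0} = {aabbb, aaabbb, aaaabbb, ...}

With x = a, y = a, z = abbb: Starting with aaabbb and pumping the second 'a', we get strings with 2+i a's followed by 3 b's for i = 0, 1, 2, ...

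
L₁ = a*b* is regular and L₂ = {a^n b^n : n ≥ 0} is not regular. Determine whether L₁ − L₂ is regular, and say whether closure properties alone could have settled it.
No — L₁ − L₂ is not regular.

a*b* − {a^n b^n} = {a^n b^m : n ≠ m}. If this were regular, then its complement intersected with a*b*, namely {a^n b^n : n ≥ 0}, would be regular too (closure under complement and intersection) — contradiction. So L₁ − L₂ is not regular.

Note that the bare facts "L₁ regular, L₂ non-regular" do not settle the question by themselves: the closure of regular languages under ∪, ∩, complement and difference applies only when BOTH operands are regular. With a non-regular operand the result can come out regular or non-regular depending on the specific languages, so one has to work out L₁ − L₂ for this particular pair, as above.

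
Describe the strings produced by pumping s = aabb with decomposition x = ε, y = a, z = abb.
{xy^i z : i ≥ 0} = {a^(i+1) b^2 : i ≥ 0} = {abb, aabb, aaabb, ...}

With x = ε, y = a, z = abb: Starting with aabb and pumping the first 'a' (z = abb keeps the second 'a'), we get strings with i+1 a's followed by 2 b's for i = 0, 1, 2, ...; note bb is not produced because z always contributes one a.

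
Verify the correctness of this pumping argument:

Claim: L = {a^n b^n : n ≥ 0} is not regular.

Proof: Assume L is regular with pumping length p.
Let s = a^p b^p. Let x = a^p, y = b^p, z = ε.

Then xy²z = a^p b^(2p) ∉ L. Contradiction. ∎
The proof is INCORRECT.

Error: The decomposition violates |xy| ≤ p.
With x = a^p and y = b^p, we have |xy| = 2p > p.
The pumping lemma requires |xy| ≤ p, so y must be within the first p characters.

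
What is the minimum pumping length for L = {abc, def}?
p = 4

For a finite language L, the pumping lemma holds vacuously if p > max|s| for s ∈ L.

The longest string in L = {abc, def} has length 3.
If p = 4, then no string s ∈ L has |s| ≥ p, so the condition is vacuously true.

The minimum pumping length is p = 4.

Why no smaller p works: for any p ≤ 3, the longest string s ∈ L has |s| = 3 ≥ p, so it would
have to be pumpable; but pumping up (i = 2, 3, ...) produces ever longer strings, which cannot all lie in the
finite language L. So the pumping property fails for every p ≤ 3.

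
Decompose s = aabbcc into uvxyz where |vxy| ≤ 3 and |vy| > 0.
u='aa', v='b', x='b', y='c', z='c'

For s = aabbcc with pumping length p = 3:

One valid decomposition:
- u = 'aa'
- v = 'b'
- x = 'b'
- y = 'c'
- z = 'c'

Verification:
- uvxyz = 'aa' + 'b' + 'b' + 'c' + 'c' = aabbcc ✓
- |vxy| = |'bbc'| = 3 ≤ 3 ✓
- |vy| = |'bc'| = 2 > 0 ✓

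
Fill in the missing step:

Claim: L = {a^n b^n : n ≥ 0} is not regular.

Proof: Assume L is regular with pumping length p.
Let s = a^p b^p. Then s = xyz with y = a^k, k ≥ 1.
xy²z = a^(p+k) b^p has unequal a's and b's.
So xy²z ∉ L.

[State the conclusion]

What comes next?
This contradicts the pumping lemma for regular languages,
which guarantees xy^i z ∈ L for all i ≥ 0.

Since our assumption that L is regular leads to a contradiction,
we conclude that L = {a^n b^n : n ≥ 0} is NOT regular. ∎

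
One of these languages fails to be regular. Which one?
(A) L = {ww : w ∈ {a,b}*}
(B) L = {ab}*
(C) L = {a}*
(A) {ww : w ∈ {a,b}*}

(A) L = {ww : w ∈ {a,b}*} is NOT regular.

The pumping lemma can be used to prove this:
After pumping, the two halves no longer match

The other languages are regular because they can be recognized by finite automata.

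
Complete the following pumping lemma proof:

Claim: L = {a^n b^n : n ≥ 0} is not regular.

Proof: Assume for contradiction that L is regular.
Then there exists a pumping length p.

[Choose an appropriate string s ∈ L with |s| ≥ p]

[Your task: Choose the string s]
s = a^p b^p

This string is in L (has equal a's and b's) and has length 2p ≥ p.
Any decomposition xyz with |xy| ≤ p means y consists only of a's,
so pumping will unbalance the counts.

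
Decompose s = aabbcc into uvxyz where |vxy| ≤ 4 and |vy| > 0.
u='a', v='a', x='bb', y='c', z='c'

For s = aabbcc with pumping length p = 4:

One valid decomposition:
- u = 'a'
- v = 'a'
- x = 'bb'
- y = 'c'
- z = 'c'

Verification:
- uvxyz = 'a' + 'a' + 'bb' + 'c' + 'c' = aabbcc ✓
- |vxy| = |'abbc'| = 4 ≤ 4 ✓
- |vy| = |'ac'| = 2 > 0 ✓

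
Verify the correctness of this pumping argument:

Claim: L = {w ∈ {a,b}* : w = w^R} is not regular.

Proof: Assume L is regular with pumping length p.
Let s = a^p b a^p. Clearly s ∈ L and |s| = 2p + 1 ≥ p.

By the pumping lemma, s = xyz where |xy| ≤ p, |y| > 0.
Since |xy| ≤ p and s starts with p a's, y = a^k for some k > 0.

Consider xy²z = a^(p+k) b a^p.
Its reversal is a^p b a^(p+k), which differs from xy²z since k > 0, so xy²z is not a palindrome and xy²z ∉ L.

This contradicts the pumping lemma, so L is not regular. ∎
The proof is correct.

This proof is valid because:
1. s = a^p b a^p is in L and is chosen in terms of p, so |s| ≥ p holds for every p
2. The decomposition analysis is correct: |xy| ≤ p forces y to lie inside the leading a's
3. The contradiction is valid: a^(p+k) b a^p has more a's before the b than after it, so it is not a palindrome
4. The conclusion follows logically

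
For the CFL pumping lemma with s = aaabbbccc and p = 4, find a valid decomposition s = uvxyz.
u='aa', v='a', x='bb', y='b', z='ccc'

For s = aaabbbccc with pumping length p = 4:

One valid decomposition:
- u = 'aa'
- v = 'a'
- x = 'bb'
- y = 'b'
- z = 'ccc'

Verification:
- uvxyz = 'aa' + 'a' + 'bb' + 'b' + 'ccc' = aaabbbccc ✓
- |vxy| = |'abbb'| = 4 ≤ 4 ✓
- |vy| = |'ab'| = 2 > 0 ✓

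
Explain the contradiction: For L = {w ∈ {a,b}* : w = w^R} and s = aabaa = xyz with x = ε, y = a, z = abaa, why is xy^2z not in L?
xy²z = aaabaa ∉ L

Pumping with i = 2 replaces y = a by y² = aa:
- Original: s = xyz = aabaa; aabaa reversed is aabaa, the same string, so it is a palindrome and is in L
- Pumped: xy²z = ε · aa · abaa = aaabaa
- aaabaa reversed is aabaaa ≠ aaabaa, so it is not a palindrome and is not in L

The pumping lemma would require xy²z ∈ L, so this decomposition yields a contradiction.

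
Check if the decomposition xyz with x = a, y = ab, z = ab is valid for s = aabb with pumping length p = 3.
Violated: xyz = s

The decomposition x = a, y = ab, z = ab for s = aabb with p = 3
violates the constraint: xyz = s

xyz = 'a' + 'ab' + 'ab' = 'aabab' ≠ 'aabb' = s. The decomposition doesn't reconstruct s.

Pumping lemma constraints:
1. xyz = s (decomposition is valid)
2. |xy| ≤ p
3. |y| > 0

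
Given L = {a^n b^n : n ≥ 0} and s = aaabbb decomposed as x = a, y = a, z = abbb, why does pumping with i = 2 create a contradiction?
xy²z = aaaabbb ∉ L

Pumping with i = 2 replaces y = a by y² = aa:
- Original: s = xyz = aaabbb; aaabbb = a^3 b^3 has equal counts (3 = 3), so it is in L
- Pumped: xy²z = a · aa · abbb = aaaabbb
- aaaabbb has 4 a's and 3 b's; 4 ≠ 3, so it is not in L

The pumping lemma would require xy²z ∈ L, so this decomposition yields a contradiction.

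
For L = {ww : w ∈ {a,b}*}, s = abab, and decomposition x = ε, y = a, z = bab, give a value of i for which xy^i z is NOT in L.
i = 2

xy²z = ε · aa · bab = aabab; aabab has odd length 5, so it cannot be written as ww and is not in L.
(Other choices also work, e.g. i = 0, 3; only i = 1 is guaranteed to stay in L since xy¹z = s.)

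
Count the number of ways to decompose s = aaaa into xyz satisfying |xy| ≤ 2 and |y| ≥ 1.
3

For s = 'aaaa' with pumping length p = 2:

Constraints: |xy| ≤ 2, |y| > 0

Valid decompositions (|xy| ≤ p, |y| ≥ 1):
  • x='', y='a', z='aaa'
  • x='a', y='a', z='aa'
  • x='', y='aa', z='aa'

Total count: 3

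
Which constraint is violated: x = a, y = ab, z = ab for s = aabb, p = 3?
Violated: xyz = s

The decomposition x = a, y = ab, z = ab for s = aabb with p = 3
violates the constraint: xyz = s

xyz = 'a' + 'ab' + 'ab' = 'aabab' ≠ 'aabb' = s. The decomposition doesn't reconstruct s.

Pumping lemma constraints:
1. xyz = s (decomposition is valid)
2. |xy| ≤ p
3. |y| > 0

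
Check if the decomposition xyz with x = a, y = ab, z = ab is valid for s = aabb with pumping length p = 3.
Violated: xyz = s

The decomposition x = a, y = ab, z = ab for s = aabb with p = 3
violates the constraint: xyz = s

xyz = 'a' + 'ab' + 'ab' = 'aabab' ≠ 'aabb' = s. The decomposition doesn't reconstruct s.

Pumping lemma constraints:
1. xyz = s (decomposition is valid)
2. |xy| ≤ p
3. |y| > 0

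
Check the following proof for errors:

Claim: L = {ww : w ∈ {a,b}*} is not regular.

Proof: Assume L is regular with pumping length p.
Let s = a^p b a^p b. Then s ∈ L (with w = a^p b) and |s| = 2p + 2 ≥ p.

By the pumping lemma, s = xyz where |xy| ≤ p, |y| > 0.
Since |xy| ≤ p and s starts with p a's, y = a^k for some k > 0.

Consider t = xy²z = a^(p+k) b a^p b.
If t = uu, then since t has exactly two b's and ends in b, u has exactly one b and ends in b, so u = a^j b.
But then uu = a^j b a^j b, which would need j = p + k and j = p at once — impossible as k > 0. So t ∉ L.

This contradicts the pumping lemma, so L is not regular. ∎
The proof is correct.

This proof is valid because:
1. s = a^p b a^p b is in L and is chosen in terms of p, so |s| ≥ p holds for every p
2. The decomposition analysis is correct: |xy| ≤ p forces y to lie inside the leading a's
3. The contradiction is valid: the argument shows a^(p+k) b a^p b cannot be split into two equal halves
4. The conclusion follows logically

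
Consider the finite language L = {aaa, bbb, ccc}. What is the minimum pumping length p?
p = 4

For a finite language L, the pumping lemma holds vacuously if p > max|s| for s ∈ L.

The longest string in L = {aaa, bbb, ccc} has length 3.
If p = 4, then no string s ∈ L has |s| ≥ p, so the condition is vacuously true.

The minimum pumping length is p = 4.

Why no smaller p works: for any p ≤ 3, the longest string s ∈ L has |s| = 3 ≥ p, so it would
have to be pumpable; but pumping up (i = 2, 3, ...) produces ever longer strings, which cannot all lie in the
finite language L. So the pumping property fails for every p ≤ 3.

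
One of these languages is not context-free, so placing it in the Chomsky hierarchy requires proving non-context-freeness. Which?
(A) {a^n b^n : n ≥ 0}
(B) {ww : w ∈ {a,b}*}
(B) {ww : w ∈ {a,b}*}

(B) {ww : w ∈ {a,b}*} requires the CFL pumping lemma.

- {a^n b^n : n ≥ 0} is context-free (but not regular)
  • Can be shown non-regular with the regular pumping lemma
  • After pumping, the number of a's and b's become unequal

- {ww : w ∈ {a,b}*} is NOT context-free
  • Requires the CFL pumping lemma to prove
  • Cannot verify equality of two arbitrary substrings

The CFL pumping lemma is "stronger" in that it can prove non-membership
in the larger class of context-free languages.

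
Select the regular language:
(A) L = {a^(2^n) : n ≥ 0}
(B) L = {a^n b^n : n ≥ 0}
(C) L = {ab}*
(C) {ab}*

(C) L = {ab}* is regular.

This can be recognized by a finite automaton (DFA/NFA).
Regular expressions like {ab}* define regular languages.

The other choices are not regular:
- {a^(2^n) : n ≥ 0}: After pumping, length is no longer a power of 2
- {a^n b^n : n ≥ 0}: After pumping, the number of a's and b's become unequal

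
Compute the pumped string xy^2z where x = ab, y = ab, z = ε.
ababab

Given x = 'ab', y = 'ab', z = '' and i = 2:

xy^2z = x + y·y·...·y (2 times) + z
       = 'ab' + 'ab'^2 + ''
       = 'ab' + 'abab' + ''
       = 'ababab'

The pumped string is 'ababab' with length 6.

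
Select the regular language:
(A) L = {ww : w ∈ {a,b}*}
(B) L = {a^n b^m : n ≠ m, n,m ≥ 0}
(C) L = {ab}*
(C) {ab}*

(C) L = {ab}* is regular.

This can be recognized by a finite automaton (DFA/NFA).
Regular expressions like {ab}* define regular languages.

The other choices are not regular:
- {ww : w ∈ {a,b}*}: After pumping, the two halves no longer match
- {a^n b^m : n ≠ m, n,m ≥ 0}: After pumping a's, we can make n = m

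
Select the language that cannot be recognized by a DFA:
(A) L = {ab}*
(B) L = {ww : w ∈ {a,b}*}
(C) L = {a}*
(B) {ww : w ∈ {a,b}*}

(B) L = {ww : w ∈ {a,b}*} is NOT regular.

The pumping lemma can be used to prove this:
After pumping, the two halves no longer match

The other languages are regular because they can be recognized by finite automata.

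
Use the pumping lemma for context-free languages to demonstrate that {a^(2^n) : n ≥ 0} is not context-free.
Assume for contradiction that L is context-free, and let p ≥ 1 be the pumping length given by the pumping lemma for CFLs.
Choose s = a^(2^p). Then s ∈ L and |s| = 2^p ≥ p.
By the CFL pumping lemma, s = uvxyz for some u, v, x, y, z with |vxy| ≤ p, |vy| ≥ 1, and uv^i xy^i z ∈ L for every i ≥ 0.
All symbols are a's, so only lengths matter: let k = |vy|, with 1 ≤ k ≤ |vxy| ≤ p < 2^p.

Take i = 2: |uv²xy²z| = 2^p + k, and 2^p < 2^p + k < 2^p + 2^p = 2^(p+1).
So the length lies strictly between consecutive powers of two and is not a power of 2; uv²xy²z ∉ L.

This contradicts the CFL pumping lemma, which requires uv^i xy^i z ∈ L for all i ≥ 0.
Hence L = {a^(2^n) : n ≥ 0} is not context-free. ∎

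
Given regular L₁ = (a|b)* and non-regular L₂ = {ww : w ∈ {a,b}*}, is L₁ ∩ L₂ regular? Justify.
No — L₁ ∩ L₂ is not regular.

(a|b)* is all strings over {a,b}, so L₁ ∩ L₂ = {ww : w ∈ {a,b}*} = L₂ itself, which is not regular (pump s = a^p b a^p b).

Note that the bare facts "L₁ regular, L₂ non-regular" do not settle the question by themselves: the closure of regular languages under ∪, ∩, complement and difference applies only when BOTH operands are regular. With a non-regular operand the result can come out regular or non-regular depending on the specific languages, so one has to work out L₁ ∩ L₂ for this particular pair, as above.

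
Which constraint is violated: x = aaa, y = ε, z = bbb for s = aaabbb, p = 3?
Violated: |y| > 0

The decomposition x = aaa, y = ε, z = bbb for s = aaabbb with p = 3
violates the constraint: |y| > 0

|y| = 0, but the pumping lemma requires |y| > 0 (y must be non-empty).

Pumping lemma constraints:
1. xyz = s (decomposition is valid)
2. |xy| ≤ p
3. |y| > 0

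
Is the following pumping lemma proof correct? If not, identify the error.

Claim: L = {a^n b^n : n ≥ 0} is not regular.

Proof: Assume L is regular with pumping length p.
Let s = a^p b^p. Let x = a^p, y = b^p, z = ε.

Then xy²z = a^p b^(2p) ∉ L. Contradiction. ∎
The proof is INCORRECT.

Error: The decomposition violates |xy| ≤ p.
With x = a^p and y = b^p, we have |xy| = 2p > p.
The pumping lemma requires |xy| ≤ p, so y must be within the first p characters.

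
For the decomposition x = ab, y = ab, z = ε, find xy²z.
ababab

Given x = 'ab', y = 'ab', z = '' and i = 2:

xy^2z = x + y·y·...·y (2 times) + z
       = 'ab' + 'ab'^2 + ''
       = 'ab' + 'abab' + ''
       = 'ababab'

The pumped string is 'ababab' with length 6.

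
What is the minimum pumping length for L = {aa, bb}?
p = 3

For a finite language L, the pumping lemma holds vacuously if p > max|s| for s ∈ L.

The longest string in L = {aa, bb} has length 2.
If p = 3, then no string s ∈ L has |s| ≥ p, so the condition is vacuously true.

The minimum pumping length is p = 3.

Why no smaller p works: for any p ≤ 2, the longest string s ∈ L has |s| = 2 ≥ p, so it would
have to be pumpable; but pumping up (i = 2, 3, ...) produces ever longer strings, which cannot all lie in the
finite language L. So the pumping property fails for every p ≤ 2.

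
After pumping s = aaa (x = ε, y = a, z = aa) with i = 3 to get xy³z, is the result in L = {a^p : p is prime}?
Yes

xy³z = ε · aaa · aa = aaaaa.
aaaaa has length 5, which is prime, so it is in L.
(A single pumped string landing in L is not a contradiction by itself; a non-regularity proof needs some i for which xy^i z ∉ L, for every admissible decomposition.)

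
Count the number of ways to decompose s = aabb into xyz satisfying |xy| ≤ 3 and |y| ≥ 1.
6

For s = 'aabb' with pumping length p = 3:

Constraints: |xy| ≤ 3, |y| > 0

Valid decompositions (|xy| ≤ p, |y| ≥ 1):
  • x='', y='a', z='abb'
  • x='a', y='a', z='bb'
  • x='', y='aa', z='bb'
  • x='aa', y='b', z='b'
  • x='a', y='ab', z='b'
  • x='', y='aab', z='b'

Total count: 6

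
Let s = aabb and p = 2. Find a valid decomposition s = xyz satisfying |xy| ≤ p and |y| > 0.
x = 'a', y = 'a', z = 'bb'

For s = aabb and p = 2, one valid decomposition is:
- x = 'a' (length 1)
- y = 'a' (length 1)
- z = 'bb' (length 2)

Verification:
- xyz = 'a' + 'a' + 'bb' = aabb ✓
- |xy| = 2 ≤ 2 ✓
- |y| = 1 > 0 ✓

All pumping lemma constraints are satisfied.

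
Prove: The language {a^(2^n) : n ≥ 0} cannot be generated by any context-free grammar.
Assume for contradiction that L is context-free, and let p ≥ 1 be the pumping length given by the pumping lemma for CFLs.
Choose s = a^(2^p). Then s ∈ L and |s| = 2^p ≥ p.
By the CFL pumping lemma, s = uvxyz for some u, v, x, y, z with |vxy| ≤ p, |vy| ≥ 1, and uv^i xy^i z ∈ L for every i ≥ 0.
All symbols are a's, so only lengths matter: let k = |vy|, with 1 ≤ k ≤ |vxy| ≤ p < 2^p.

Take i = 2: |uv²xy²z| = 2^p + k, and 2^p < 2^p + k < 2^p + 2^p = 2^(p+1).
So the length lies strictly between consecutive powers of two and is not a power of 2; uv²xy²z ∉ L.

This contradicts the CFL pumping lemma, which requires uv^i xy^i z ∈ L for all i ≥ 0.
Hence L = {a^(2^n) : n ≥ 0} is not context-free. ∎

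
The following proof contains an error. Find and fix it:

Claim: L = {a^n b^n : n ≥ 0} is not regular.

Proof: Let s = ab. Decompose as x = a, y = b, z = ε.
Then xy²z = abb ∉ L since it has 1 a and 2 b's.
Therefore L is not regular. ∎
Error: The string s = ab might be shorter than the pumping length p.

Correction: Choose s = a^p b^p to ensure |s| ≥ p. Also, the decomposition is wrong: with |xy| ≤ p, y cannot include b's when s starts with p a's.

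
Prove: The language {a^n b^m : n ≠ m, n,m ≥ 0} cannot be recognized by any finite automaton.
Assume for contradiction that L is regular, and let p ≥ 1 be the pumping length given by the pumping lemma.
Choose s = a^p b^(p + p!). Then s ∈ L because p ≠ p + p! (as p! ≥ 1), and |s| ≥ p.
By the pumping lemma, s = xyz for some x, y, z with |xy| ≤ p, |y| ≥ 1, and xy^i z ∈ L for every i ≥ 0.
Since |xy| ≤ p and the first p symbols of s are all a's, y = a^k for some k with 1 ≤ k ≤ p.
For every i ≥ 0, xy^i z = a^(p + (i − 1)k) b^(p + p!).

Because 1 ≤ k ≤ p, k divides p!. Let t = p!/k (a positive integer) and take i = t + 1.
Then the number of a's is p + tk = p + p!, which equals the number of b's.
So xy^(t+1) z = a^(p + p!) b^(p + p!) has equally many a's and b's and is NOT in L.

This contradicts the pumping lemma, which requires xy^i z ∈ L for all i ≥ 0.
Hence L = {a^n b^m : n ≠ m, n,m ≥ 0} is not regular. ∎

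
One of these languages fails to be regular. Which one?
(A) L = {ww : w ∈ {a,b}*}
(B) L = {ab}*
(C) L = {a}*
(A) {ww : w ∈ {a,b}*}

(A) L = {ww : w ∈ {a,b}*} is NOT regular.

The pumping lemma can be used to prove this:
After pumping, the two halves no longer match

The other languages are regular because they can be recognized by finite automata.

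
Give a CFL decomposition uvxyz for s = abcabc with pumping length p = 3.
u='ab', v='c', x='a', y='b', z='c'

For s = abcabc with pumping length p = 3:

One valid decomposition:
- u = 'ab'
- v = 'c'
- x = 'a'
- y = 'b'
- z = 'c'

Verification:
- uvxyz = 'ab' + 'c' + 'a' + 'b' + 'c' = abcabc ✓
- |vxy| = |'cab'| = 3 ≤ 3 ✓
- |vy| = |'cb'| = 2 > 0 ✓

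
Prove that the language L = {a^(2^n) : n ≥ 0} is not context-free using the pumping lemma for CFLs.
Assume for contradiction that L is context-free, and let p ≥ 1 be the pumping length given by the pumping lemma for CFLs.
Choose s = a^(2^p). Then s ∈ L and |s| = 2^p ≥ p.
By the CFL pumping lemma, s = uvxyz for some u, v, x, y, z with |vxy| ≤ p, |vy| ≥ 1, and uv^i xy^i z ∈ L for every i ≥ 0.
All symbols are a's, so only lengths matter: let k = |vy|, with 1 ≤ k ≤ |vxy| ≤ p < 2^p.

Take i = 2: |uv²xy²z| = 2^p + k, and 2^p < 2^p + k < 2^p + 2^p = 2^(p+1).
So the length lies strictly between consecutive powers of two and is not a power of 2; uv²xy²z ∉ L.

This contradicts the CFL pumping lemma, which requires uv^i xy^i z ∈ L for all i ≥ 0.
Hence L = {a^(2^n) : n ≥ 0} is not context-free. ∎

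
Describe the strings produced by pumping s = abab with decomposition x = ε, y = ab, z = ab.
{xy^i z : i ≥ 0} = {(ab)^(i+1) : i ≥ 0} = {ab, abab, ababab, ...}

With x = ε, y = ab, z = ab: Pumping 'ab' gives strings of alternating a's and b's.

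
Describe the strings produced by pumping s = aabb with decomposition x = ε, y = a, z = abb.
{xy^i z : i ≥ 0} = {a^(i+1) b^2 : i ≥ 0} = {abb, aabb, aaabb, ...}

With x = ε, y = a, z = abb: Starting with aabb and pumping the first 'a' (z = abb keeps the second 'a'), we get strings with i+1 a's followed by 2 b's for i = 0, 1, 2, ...; note bb is not produced because z always contributes one a.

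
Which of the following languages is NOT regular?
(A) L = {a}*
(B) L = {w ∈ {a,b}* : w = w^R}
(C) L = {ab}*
(B) {w ∈ {a,b}* : w = w^R}

(B) L = {w ∈ {a,b}* : w = w^R} is NOT regular.

The pumping lemma can be used to prove this:
After pumping, the string is no longer symmetric

The other languages are regular because they can be recognized by finite automata.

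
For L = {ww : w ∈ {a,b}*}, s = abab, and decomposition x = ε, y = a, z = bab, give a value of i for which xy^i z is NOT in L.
i = 0

xy⁰z = ε · ε · bab = bab; bab has odd length 3, so it cannot be written as ww and is not in L.
(Other choices also work, e.g. i = 2, 3; only i = 1 is guaranteed to stay in L since xy¹z = s.)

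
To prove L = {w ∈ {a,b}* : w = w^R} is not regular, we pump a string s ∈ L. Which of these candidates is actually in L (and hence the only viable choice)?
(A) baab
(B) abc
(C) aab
(A) baab

The pumping lemma is applied to a string s that lies in L, so first check membership of each option:
- (A) baab reversed is baab, the same string, so it is a palindrome and is in L ✓
- (B) abc reversed is cba ≠ abc, so it is not a palindrome and is not in L ✗
- (C) aab reversed is baa ≠ aab, so it is not a palindrome and is not in L ✗

Only (A) baab is in L, so it is the only candidate that could play the role of s.
(In a complete proof one picks s in terms of the pumping length p so that |s| ≥ p is guaranteed; a fixed string like baab illustrates the shape of such an s.)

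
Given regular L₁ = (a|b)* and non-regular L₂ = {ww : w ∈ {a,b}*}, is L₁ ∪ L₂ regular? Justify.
Yes — L₁ ∪ L₂ is regular.

{ww} ⊆ (a|b)*, so L₁ ∪ L₂ = (a|b)*, which is regular.

Note that the bare facts "L₁ regular, L₂ non-regular" do not settle the question by themselves: the closure of regular languages under ∪, ∩, complement and difference applies only when BOTH operands are regular. With a non-regular operand the result can come out regular or non-regular depending on the specific languages, so one has to work out L₁ ∪ L₂ for this particular pair, as above.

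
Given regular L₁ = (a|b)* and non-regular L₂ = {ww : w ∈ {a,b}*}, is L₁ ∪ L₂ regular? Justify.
Yes — L₁ ∪ L₂ is regular.

{ww} ⊆ (a|b)*, so L₁ ∪ L₂ = (a|b)*, which is regular.

Note that the bare facts "L₁ regular, L₂ non-regular" do not settle the question by themselves: the closure of regular languages under ∪, ∩, complement and difference applies only when BOTH operands are regular. With a non-regular operand the result can come out regular or non-regular depending on the specific languages, so one has to work out L₁ ∪ L₂ for this particular pair, as above.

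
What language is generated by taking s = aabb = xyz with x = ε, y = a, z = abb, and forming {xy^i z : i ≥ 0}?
{xy^i z : i ≥ 0} = {a^(i+1) b^2 : i ≥ 0} = {abb, aabb, aaabb, ...}

With x = ε, y = a, z = abb: Starting with aabb and pumping the first 'a' (z = abb keeps the second 'a'), we get strings with i+1 a's followed by 2 b's for i = 0, 1, 2, ...; note bb is not produced because z always contributes one a.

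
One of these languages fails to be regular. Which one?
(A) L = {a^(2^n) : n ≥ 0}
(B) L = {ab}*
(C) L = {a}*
(A) {a^(2^n) : n ≥ 0}

(A) L = {a^(2^n) : n ≥ 0} is NOT regular.

The pumping lemma can be used to prove this:
After pumping, length is no longer a power of 2

The other languages are regular because they can be recognized by finite automata.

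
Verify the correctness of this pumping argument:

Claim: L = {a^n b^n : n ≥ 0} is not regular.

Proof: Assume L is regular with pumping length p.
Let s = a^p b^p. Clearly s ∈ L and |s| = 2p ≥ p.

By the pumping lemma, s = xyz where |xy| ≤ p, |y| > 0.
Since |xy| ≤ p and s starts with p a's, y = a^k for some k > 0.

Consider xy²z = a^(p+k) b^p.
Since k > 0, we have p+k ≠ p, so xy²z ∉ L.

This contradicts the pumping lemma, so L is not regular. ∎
The proof is correct.

This proof is valid because:
1. The string s = a^p b^p is correctly in L
2. The decomposition analysis is correct: y must consist only of a's
3. The contradiction is valid: pumping increases a's but not b's
4. The conclusion follows logically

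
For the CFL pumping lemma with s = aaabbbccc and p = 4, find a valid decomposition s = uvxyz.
u='aa', v='a', x='bb', y='b', z='ccc'

For s = aaabbbccc with pumping length p = 4:

One valid decomposition:
- u = 'aa'
- v = 'a'
- x = 'bb'
- y = 'b'
- z = 'ccc'

Verification:
- uvxyz = 'aa' + 'a' + 'bb' + 'b' + 'ccc' = aaabbbccc ✓
- |vxy| = |'abbb'| = 4 ≤ 4 ✓
- |vy| = |'ab'| = 2 > 0 ✓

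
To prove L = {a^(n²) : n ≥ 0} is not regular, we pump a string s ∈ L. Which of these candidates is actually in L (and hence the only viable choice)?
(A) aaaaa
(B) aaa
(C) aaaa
(C) aaaa

The pumping lemma is applied to a string s that lies in L, so first check membership of each option:
- (A) aaaaa has length 5, strictly between 2² = 4 and 3² = 9, so it is not in L ✗
- (B) aaa has length 3, strictly between 1² = 1 and 2² = 4, so it is not in L ✗
- (C) aaaa has length 4 = 2², a perfect square, so it is in L ✓

Only (C) aaaa is in L, so it is the only candidate that could play the role of s.
(In a complete proof one picks s in terms of the pumping length p so that |s| ≥ p is guaranteed; a fixed string like aaaa illustrates the shape of such an s.)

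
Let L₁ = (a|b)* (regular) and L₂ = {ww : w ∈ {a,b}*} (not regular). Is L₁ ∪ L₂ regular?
Yes — L₁ ∪ L₂ is regular.

{ww} ⊆ (a|b)*, so L₁ ∪ L₂ = (a|b)*, which is regular.

Note that the bare facts "L₁ regular, L₂ non-regular" do not settle the question by themselves: the closure of regular languages under ∪, ∩, complement and difference applies only when BOTH operands are regular. With a non-regular operand the result can come out regular or non-regular depending on the specific languages, so one has to work out L₁ ∪ L₂ for this particular pair, as above.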